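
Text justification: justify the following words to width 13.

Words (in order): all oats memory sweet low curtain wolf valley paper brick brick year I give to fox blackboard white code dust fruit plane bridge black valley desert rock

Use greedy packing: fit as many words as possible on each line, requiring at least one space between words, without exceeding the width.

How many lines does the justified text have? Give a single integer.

Line 1: ['all', 'oats'] (min_width=8, slack=5)
Line 2: ['memory', 'sweet'] (min_width=12, slack=1)
Line 3: ['low', 'curtain'] (min_width=11, slack=2)
Line 4: ['wolf', 'valley'] (min_width=11, slack=2)
Line 5: ['paper', 'brick'] (min_width=11, slack=2)
Line 6: ['brick', 'year', 'I'] (min_width=12, slack=1)
Line 7: ['give', 'to', 'fox'] (min_width=11, slack=2)
Line 8: ['blackboard'] (min_width=10, slack=3)
Line 9: ['white', 'code'] (min_width=10, slack=3)
Line 10: ['dust', 'fruit'] (min_width=10, slack=3)
Line 11: ['plane', 'bridge'] (min_width=12, slack=1)
Line 12: ['black', 'valley'] (min_width=12, slack=1)
Line 13: ['desert', 'rock'] (min_width=11, slack=2)
Total lines: 13

Answer: 13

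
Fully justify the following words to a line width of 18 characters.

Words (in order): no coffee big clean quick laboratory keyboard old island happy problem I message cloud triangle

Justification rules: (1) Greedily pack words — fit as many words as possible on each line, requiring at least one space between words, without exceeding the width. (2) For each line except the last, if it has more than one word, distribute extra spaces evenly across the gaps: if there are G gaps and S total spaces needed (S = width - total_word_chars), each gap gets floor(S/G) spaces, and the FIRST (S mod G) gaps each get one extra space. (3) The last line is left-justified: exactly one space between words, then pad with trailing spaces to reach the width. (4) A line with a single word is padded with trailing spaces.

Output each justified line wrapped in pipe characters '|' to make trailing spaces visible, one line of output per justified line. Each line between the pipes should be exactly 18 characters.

Line 1: ['no', 'coffee', 'big'] (min_width=13, slack=5)
Line 2: ['clean', 'quick'] (min_width=11, slack=7)
Line 3: ['laboratory'] (min_width=10, slack=8)
Line 4: ['keyboard', 'old'] (min_width=12, slack=6)
Line 5: ['island', 'happy'] (min_width=12, slack=6)
Line 6: ['problem', 'I', 'message'] (min_width=17, slack=1)
Line 7: ['cloud', 'triangle'] (min_width=14, slack=4)

Answer: |no    coffee   big|
|clean        quick|
|laboratory        |
|keyboard       old|
|island       happy|
|problem  I message|
|cloud triangle    |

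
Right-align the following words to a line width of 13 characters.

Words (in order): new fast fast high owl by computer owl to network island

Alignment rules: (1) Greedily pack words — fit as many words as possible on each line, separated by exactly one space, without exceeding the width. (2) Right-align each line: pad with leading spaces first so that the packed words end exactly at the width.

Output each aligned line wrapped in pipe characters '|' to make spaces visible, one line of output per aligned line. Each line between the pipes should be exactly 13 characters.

Answer: |new fast fast|
|  high owl by|
| computer owl|
|   to network|
|       island|

Derivation:
Line 1: ['new', 'fast', 'fast'] (min_width=13, slack=0)
Line 2: ['high', 'owl', 'by'] (min_width=11, slack=2)
Line 3: ['computer', 'owl'] (min_width=12, slack=1)
Line 4: ['to', 'network'] (min_width=10, slack=3)
Line 5: ['island'] (min_width=6, slack=7)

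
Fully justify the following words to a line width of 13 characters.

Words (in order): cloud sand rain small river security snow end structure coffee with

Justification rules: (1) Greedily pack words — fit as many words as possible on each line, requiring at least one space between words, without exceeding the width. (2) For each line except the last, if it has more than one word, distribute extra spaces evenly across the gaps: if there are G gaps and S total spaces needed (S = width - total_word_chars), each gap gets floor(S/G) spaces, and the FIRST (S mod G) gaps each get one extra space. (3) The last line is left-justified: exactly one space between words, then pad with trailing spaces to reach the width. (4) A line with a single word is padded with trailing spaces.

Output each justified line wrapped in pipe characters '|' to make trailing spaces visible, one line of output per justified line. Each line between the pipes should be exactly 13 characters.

Line 1: ['cloud', 'sand'] (min_width=10, slack=3)
Line 2: ['rain', 'small'] (min_width=10, slack=3)
Line 3: ['river'] (min_width=5, slack=8)
Line 4: ['security', 'snow'] (min_width=13, slack=0)
Line 5: ['end', 'structure'] (min_width=13, slack=0)
Line 6: ['coffee', 'with'] (min_width=11, slack=2)

Answer: |cloud    sand|
|rain    small|
|river        |
|security snow|
|end structure|
|coffee with  |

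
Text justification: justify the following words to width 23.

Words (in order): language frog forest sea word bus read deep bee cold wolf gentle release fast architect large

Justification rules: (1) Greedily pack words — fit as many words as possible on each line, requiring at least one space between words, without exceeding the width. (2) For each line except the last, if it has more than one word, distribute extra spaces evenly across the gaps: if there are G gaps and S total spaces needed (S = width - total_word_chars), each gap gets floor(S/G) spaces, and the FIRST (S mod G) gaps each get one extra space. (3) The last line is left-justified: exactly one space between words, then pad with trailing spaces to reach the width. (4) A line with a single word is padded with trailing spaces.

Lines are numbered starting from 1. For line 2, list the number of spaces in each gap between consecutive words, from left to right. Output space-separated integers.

Line 1: ['language', 'frog', 'forest'] (min_width=20, slack=3)
Line 2: ['sea', 'word', 'bus', 'read', 'deep'] (min_width=22, slack=1)
Line 3: ['bee', 'cold', 'wolf', 'gentle'] (min_width=20, slack=3)
Line 4: ['release', 'fast', 'architect'] (min_width=22, slack=1)
Line 5: ['large'] (min_width=5, slack=18)

Answer: 2 1 1 1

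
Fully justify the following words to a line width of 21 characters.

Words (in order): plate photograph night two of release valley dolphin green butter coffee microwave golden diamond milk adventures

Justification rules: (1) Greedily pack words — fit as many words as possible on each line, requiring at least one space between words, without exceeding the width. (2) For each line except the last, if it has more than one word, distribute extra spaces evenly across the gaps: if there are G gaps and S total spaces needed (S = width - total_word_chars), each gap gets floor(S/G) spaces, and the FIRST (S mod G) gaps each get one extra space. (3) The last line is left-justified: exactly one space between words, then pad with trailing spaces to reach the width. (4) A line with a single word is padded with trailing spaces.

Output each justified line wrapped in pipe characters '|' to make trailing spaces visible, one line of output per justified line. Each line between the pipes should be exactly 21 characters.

Line 1: ['plate', 'photograph'] (min_width=16, slack=5)
Line 2: ['night', 'two', 'of', 'release'] (min_width=20, slack=1)
Line 3: ['valley', 'dolphin', 'green'] (min_width=20, slack=1)
Line 4: ['butter', 'coffee'] (min_width=13, slack=8)
Line 5: ['microwave', 'golden'] (min_width=16, slack=5)
Line 6: ['diamond', 'milk'] (min_width=12, slack=9)
Line 7: ['adventures'] (min_width=10, slack=11)

Answer: |plate      photograph|
|night  two of release|
|valley  dolphin green|
|butter         coffee|
|microwave      golden|
|diamond          milk|
|adventures           |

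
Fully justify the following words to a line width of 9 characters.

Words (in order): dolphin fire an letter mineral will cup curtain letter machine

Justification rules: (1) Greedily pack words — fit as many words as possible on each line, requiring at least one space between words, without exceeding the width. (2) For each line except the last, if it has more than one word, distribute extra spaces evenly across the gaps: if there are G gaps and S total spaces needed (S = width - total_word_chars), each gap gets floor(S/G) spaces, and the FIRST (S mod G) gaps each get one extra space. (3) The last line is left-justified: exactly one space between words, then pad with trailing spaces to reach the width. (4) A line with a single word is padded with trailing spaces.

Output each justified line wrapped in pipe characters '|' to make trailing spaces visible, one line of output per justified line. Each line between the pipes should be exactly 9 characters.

Answer: |dolphin  |
|fire   an|
|letter   |
|mineral  |
|will  cup|
|curtain  |
|letter   |
|machine  |

Derivation:
Line 1: ['dolphin'] (min_width=7, slack=2)
Line 2: ['fire', 'an'] (min_width=7, slack=2)
Line 3: ['letter'] (min_width=6, slack=3)
Line 4: ['mineral'] (min_width=7, slack=2)
Line 5: ['will', 'cup'] (min_width=8, slack=1)
Line 6: ['curtain'] (min_width=7, slack=2)
Line 7: ['letter'] (min_width=6, slack=3)
Line 8: ['machine'] (min_width=7, slack=2)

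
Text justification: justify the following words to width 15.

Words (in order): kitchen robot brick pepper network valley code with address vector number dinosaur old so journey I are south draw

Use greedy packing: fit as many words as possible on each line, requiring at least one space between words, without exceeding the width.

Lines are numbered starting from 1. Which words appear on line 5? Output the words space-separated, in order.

Answer: address vector

Derivation:
Line 1: ['kitchen', 'robot'] (min_width=13, slack=2)
Line 2: ['brick', 'pepper'] (min_width=12, slack=3)
Line 3: ['network', 'valley'] (min_width=14, slack=1)
Line 4: ['code', 'with'] (min_width=9, slack=6)
Line 5: ['address', 'vector'] (min_width=14, slack=1)
Line 6: ['number', 'dinosaur'] (min_width=15, slack=0)
Line 7: ['old', 'so', 'journey'] (min_width=14, slack=1)
Line 8: ['I', 'are', 'south'] (min_width=11, slack=4)
Line 9: ['draw'] (min_width=4, slack=11)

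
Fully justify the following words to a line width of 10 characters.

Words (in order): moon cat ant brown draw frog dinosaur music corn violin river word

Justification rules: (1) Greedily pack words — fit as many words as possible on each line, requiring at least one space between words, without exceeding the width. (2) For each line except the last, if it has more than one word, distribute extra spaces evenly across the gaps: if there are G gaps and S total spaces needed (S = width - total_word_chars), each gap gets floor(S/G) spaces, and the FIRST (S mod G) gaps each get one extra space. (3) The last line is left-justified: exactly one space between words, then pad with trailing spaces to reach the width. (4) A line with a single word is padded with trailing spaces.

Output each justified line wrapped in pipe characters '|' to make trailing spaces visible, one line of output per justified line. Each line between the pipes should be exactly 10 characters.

Answer: |moon   cat|
|ant  brown|
|draw  frog|
|dinosaur  |
|music corn|
|violin    |
|river word|

Derivation:
Line 1: ['moon', 'cat'] (min_width=8, slack=2)
Line 2: ['ant', 'brown'] (min_width=9, slack=1)
Line 3: ['draw', 'frog'] (min_width=9, slack=1)
Line 4: ['dinosaur'] (min_width=8, slack=2)
Line 5: ['music', 'corn'] (min_width=10, slack=0)
Line 6: ['violin'] (min_width=6, slack=4)
Line 7: ['river', 'word'] (min_width=10, slack=0)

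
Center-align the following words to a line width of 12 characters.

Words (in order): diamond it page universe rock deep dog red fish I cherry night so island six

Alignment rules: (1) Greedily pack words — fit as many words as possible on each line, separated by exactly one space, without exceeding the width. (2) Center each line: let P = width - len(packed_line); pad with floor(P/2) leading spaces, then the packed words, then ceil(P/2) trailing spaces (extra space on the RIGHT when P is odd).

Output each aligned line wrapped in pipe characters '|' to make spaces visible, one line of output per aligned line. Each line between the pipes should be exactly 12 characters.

Answer: | diamond it |
|    page    |
|  universe  |
| rock deep  |
|dog red fish|
|  I cherry  |
|  night so  |
| island six |

Derivation:
Line 1: ['diamond', 'it'] (min_width=10, slack=2)
Line 2: ['page'] (min_width=4, slack=8)
Line 3: ['universe'] (min_width=8, slack=4)
Line 4: ['rock', 'deep'] (min_width=9, slack=3)
Line 5: ['dog', 'red', 'fish'] (min_width=12, slack=0)
Line 6: ['I', 'cherry'] (min_width=8, slack=4)
Line 7: ['night', 'so'] (min_width=8, slack=4)
Line 8: ['island', 'six'] (min_width=10, slack=2)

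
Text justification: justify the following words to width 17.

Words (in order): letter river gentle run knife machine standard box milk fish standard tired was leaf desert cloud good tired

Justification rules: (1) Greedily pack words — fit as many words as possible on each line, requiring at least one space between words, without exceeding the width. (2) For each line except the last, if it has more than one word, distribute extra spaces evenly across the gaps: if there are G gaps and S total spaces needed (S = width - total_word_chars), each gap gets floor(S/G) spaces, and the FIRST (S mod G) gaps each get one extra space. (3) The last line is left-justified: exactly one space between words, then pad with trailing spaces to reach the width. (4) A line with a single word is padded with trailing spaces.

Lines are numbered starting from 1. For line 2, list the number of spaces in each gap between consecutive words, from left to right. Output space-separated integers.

Line 1: ['letter', 'river'] (min_width=12, slack=5)
Line 2: ['gentle', 'run', 'knife'] (min_width=16, slack=1)
Line 3: ['machine', 'standard'] (min_width=16, slack=1)
Line 4: ['box', 'milk', 'fish'] (min_width=13, slack=4)
Line 5: ['standard', 'tired'] (min_width=14, slack=3)
Line 6: ['was', 'leaf', 'desert'] (min_width=15, slack=2)
Line 7: ['cloud', 'good', 'tired'] (min_width=16, slack=1)

Answer: 2 1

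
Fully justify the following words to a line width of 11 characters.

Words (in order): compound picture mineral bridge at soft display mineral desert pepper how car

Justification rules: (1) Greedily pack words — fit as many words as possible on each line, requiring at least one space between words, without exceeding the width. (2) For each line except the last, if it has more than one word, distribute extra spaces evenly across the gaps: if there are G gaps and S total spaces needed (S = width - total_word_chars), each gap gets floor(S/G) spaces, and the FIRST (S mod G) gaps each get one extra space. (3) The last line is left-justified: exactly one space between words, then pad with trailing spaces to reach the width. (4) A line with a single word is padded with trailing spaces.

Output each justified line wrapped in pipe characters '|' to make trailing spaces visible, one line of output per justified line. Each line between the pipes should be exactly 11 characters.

Answer: |compound   |
|picture    |
|mineral    |
|bridge   at|
|soft       |
|display    |
|mineral    |
|desert     |
|pepper  how|
|car        |

Derivation:
Line 1: ['compound'] (min_width=8, slack=3)
Line 2: ['picture'] (min_width=7, slack=4)
Line 3: ['mineral'] (min_width=7, slack=4)
Line 4: ['bridge', 'at'] (min_width=9, slack=2)
Line 5: ['soft'] (min_width=4, slack=7)
Line 6: ['display'] (min_width=7, slack=4)
Line 7: ['mineral'] (min_width=7, slack=4)
Line 8: ['desert'] (min_width=6, slack=5)
Line 9: ['pepper', 'how'] (min_width=10, slack=1)
Line 10: ['car'] (min_width=3, slack=8)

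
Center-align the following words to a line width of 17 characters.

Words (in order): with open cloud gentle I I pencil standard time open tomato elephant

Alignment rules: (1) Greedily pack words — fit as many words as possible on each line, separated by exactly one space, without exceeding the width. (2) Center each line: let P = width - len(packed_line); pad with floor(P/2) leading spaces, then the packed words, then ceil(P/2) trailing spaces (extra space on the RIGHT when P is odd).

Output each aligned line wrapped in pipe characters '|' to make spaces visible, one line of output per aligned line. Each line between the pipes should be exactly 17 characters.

Answer: | with open cloud |
|gentle I I pencil|
|  standard time  |
|   open tomato   |
|    elephant     |

Derivation:
Line 1: ['with', 'open', 'cloud'] (min_width=15, slack=2)
Line 2: ['gentle', 'I', 'I', 'pencil'] (min_width=17, slack=0)
Line 3: ['standard', 'time'] (min_width=13, slack=4)
Line 4: ['open', 'tomato'] (min_width=11, slack=6)
Line 5: ['elephant'] (min_width=8, slack=9)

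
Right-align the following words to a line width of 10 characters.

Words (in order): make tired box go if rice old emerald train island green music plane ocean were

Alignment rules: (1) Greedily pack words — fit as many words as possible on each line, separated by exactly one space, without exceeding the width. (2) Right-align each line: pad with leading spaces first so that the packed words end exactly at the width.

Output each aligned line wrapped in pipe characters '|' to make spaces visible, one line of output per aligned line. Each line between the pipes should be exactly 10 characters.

Answer: |make tired|
| box go if|
|  rice old|
|   emerald|
|     train|
|    island|
|     green|
|     music|
|     plane|
|ocean were|

Derivation:
Line 1: ['make', 'tired'] (min_width=10, slack=0)
Line 2: ['box', 'go', 'if'] (min_width=9, slack=1)
Line 3: ['rice', 'old'] (min_width=8, slack=2)
Line 4: ['emerald'] (min_width=7, slack=3)
Line 5: ['train'] (min_width=5, slack=5)
Line 6: ['island'] (min_width=6, slack=4)
Line 7: ['green'] (min_width=5, slack=5)
Line 8: ['music'] (min_width=5, slack=5)
Line 9: ['plane'] (min_width=5, slack=5)
Line 10: ['ocean', 'were'] (min_width=10, slack=0)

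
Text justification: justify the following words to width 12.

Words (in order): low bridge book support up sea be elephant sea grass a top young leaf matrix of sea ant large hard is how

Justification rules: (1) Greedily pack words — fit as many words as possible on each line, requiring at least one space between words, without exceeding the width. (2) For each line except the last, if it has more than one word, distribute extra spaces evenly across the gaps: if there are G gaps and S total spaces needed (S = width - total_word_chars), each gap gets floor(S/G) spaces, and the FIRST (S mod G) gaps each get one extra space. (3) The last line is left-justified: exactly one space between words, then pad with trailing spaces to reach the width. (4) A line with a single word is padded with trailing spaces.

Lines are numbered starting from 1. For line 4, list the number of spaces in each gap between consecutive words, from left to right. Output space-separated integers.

Answer: 1

Derivation:
Line 1: ['low', 'bridge'] (min_width=10, slack=2)
Line 2: ['book', 'support'] (min_width=12, slack=0)
Line 3: ['up', 'sea', 'be'] (min_width=9, slack=3)
Line 4: ['elephant', 'sea'] (min_width=12, slack=0)
Line 5: ['grass', 'a', 'top'] (min_width=11, slack=1)
Line 6: ['young', 'leaf'] (min_width=10, slack=2)
Line 7: ['matrix', 'of'] (min_width=9, slack=3)
Line 8: ['sea', 'ant'] (min_width=7, slack=5)
Line 9: ['large', 'hard'] (min_width=10, slack=2)
Line 10: ['is', 'how'] (min_width=6, slack=6)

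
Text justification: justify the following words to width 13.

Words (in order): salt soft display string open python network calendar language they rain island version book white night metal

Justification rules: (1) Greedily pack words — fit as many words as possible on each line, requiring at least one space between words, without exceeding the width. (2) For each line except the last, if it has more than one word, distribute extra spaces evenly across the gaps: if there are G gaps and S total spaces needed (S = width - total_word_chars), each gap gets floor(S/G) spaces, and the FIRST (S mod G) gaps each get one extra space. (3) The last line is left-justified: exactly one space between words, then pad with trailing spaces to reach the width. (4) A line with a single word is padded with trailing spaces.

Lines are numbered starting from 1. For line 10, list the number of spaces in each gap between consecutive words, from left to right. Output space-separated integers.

Answer: 3

Derivation:
Line 1: ['salt', 'soft'] (min_width=9, slack=4)
Line 2: ['display'] (min_width=7, slack=6)
Line 3: ['string', 'open'] (min_width=11, slack=2)
Line 4: ['python'] (min_width=6, slack=7)
Line 5: ['network'] (min_width=7, slack=6)
Line 6: ['calendar'] (min_width=8, slack=5)
Line 7: ['language', 'they'] (min_width=13, slack=0)
Line 8: ['rain', 'island'] (min_width=11, slack=2)
Line 9: ['version', 'book'] (min_width=12, slack=1)
Line 10: ['white', 'night'] (min_width=11, slack=2)
Line 11: ['metal'] (min_width=5, slack=8)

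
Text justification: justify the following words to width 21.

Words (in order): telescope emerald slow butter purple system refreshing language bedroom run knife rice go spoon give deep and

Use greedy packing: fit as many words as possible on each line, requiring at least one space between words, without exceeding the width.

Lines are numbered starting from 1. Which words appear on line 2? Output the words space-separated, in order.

Answer: slow butter purple

Derivation:
Line 1: ['telescope', 'emerald'] (min_width=17, slack=4)
Line 2: ['slow', 'butter', 'purple'] (min_width=18, slack=3)
Line 3: ['system', 'refreshing'] (min_width=17, slack=4)
Line 4: ['language', 'bedroom', 'run'] (min_width=20, slack=1)
Line 5: ['knife', 'rice', 'go', 'spoon'] (min_width=19, slack=2)
Line 6: ['give', 'deep', 'and'] (min_width=13, slack=8)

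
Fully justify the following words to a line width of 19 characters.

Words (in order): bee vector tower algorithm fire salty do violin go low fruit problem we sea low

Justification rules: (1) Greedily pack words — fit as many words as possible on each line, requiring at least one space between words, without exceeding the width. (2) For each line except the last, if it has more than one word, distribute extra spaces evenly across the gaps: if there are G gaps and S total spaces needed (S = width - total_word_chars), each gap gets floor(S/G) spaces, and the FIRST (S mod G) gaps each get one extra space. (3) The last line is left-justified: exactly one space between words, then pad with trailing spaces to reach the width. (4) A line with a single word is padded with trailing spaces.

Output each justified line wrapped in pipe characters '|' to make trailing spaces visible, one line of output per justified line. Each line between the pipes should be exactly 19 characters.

Line 1: ['bee', 'vector', 'tower'] (min_width=16, slack=3)
Line 2: ['algorithm', 'fire'] (min_width=14, slack=5)
Line 3: ['salty', 'do', 'violin', 'go'] (min_width=18, slack=1)
Line 4: ['low', 'fruit', 'problem'] (min_width=17, slack=2)
Line 5: ['we', 'sea', 'low'] (min_width=10, slack=9)

Answer: |bee   vector  tower|
|algorithm      fire|
|salty  do violin go|
|low  fruit  problem|
|we sea low         |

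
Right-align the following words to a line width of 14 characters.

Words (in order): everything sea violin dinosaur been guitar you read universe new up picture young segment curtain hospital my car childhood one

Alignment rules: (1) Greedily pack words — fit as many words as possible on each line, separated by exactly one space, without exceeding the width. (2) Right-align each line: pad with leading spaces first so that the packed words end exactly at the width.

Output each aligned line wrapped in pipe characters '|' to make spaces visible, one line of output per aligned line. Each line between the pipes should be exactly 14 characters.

Line 1: ['everything', 'sea'] (min_width=14, slack=0)
Line 2: ['violin'] (min_width=6, slack=8)
Line 3: ['dinosaur', 'been'] (min_width=13, slack=1)
Line 4: ['guitar', 'you'] (min_width=10, slack=4)
Line 5: ['read', 'universe'] (min_width=13, slack=1)
Line 6: ['new', 'up', 'picture'] (min_width=14, slack=0)
Line 7: ['young', 'segment'] (min_width=13, slack=1)
Line 8: ['curtain'] (min_width=7, slack=7)
Line 9: ['hospital', 'my'] (min_width=11, slack=3)
Line 10: ['car', 'childhood'] (min_width=13, slack=1)
Line 11: ['one'] (min_width=3, slack=11)

Answer: |everything sea|
|        violin|
| dinosaur been|
|    guitar you|
| read universe|
|new up picture|
| young segment|
|       curtain|
|   hospital my|
| car childhood|
|           one|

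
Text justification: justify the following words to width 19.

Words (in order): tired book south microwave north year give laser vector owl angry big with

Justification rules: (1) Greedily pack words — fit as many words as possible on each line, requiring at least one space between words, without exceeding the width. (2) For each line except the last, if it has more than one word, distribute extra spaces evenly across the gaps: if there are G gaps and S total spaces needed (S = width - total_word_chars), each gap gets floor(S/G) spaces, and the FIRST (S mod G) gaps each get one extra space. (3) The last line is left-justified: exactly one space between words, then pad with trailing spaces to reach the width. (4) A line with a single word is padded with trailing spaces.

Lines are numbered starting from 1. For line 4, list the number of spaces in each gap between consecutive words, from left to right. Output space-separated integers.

Line 1: ['tired', 'book', 'south'] (min_width=16, slack=3)
Line 2: ['microwave', 'north'] (min_width=15, slack=4)
Line 3: ['year', 'give', 'laser'] (min_width=15, slack=4)
Line 4: ['vector', 'owl', 'angry'] (min_width=16, slack=3)
Line 5: ['big', 'with'] (min_width=8, slack=11)

Answer: 3 2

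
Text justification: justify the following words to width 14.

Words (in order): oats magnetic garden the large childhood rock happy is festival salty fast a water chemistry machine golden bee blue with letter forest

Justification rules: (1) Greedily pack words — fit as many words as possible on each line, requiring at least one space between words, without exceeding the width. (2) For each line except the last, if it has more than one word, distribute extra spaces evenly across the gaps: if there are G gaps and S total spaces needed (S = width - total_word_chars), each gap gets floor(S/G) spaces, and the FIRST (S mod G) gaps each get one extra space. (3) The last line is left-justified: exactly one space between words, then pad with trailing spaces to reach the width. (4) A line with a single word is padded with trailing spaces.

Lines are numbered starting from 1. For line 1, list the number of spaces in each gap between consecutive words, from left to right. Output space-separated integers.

Answer: 2

Derivation:
Line 1: ['oats', 'magnetic'] (min_width=13, slack=1)
Line 2: ['garden', 'the'] (min_width=10, slack=4)
Line 3: ['large'] (min_width=5, slack=9)
Line 4: ['childhood', 'rock'] (min_width=14, slack=0)
Line 5: ['happy', 'is'] (min_width=8, slack=6)
Line 6: ['festival', 'salty'] (min_width=14, slack=0)
Line 7: ['fast', 'a', 'water'] (min_width=12, slack=2)
Line 8: ['chemistry'] (min_width=9, slack=5)
Line 9: ['machine', 'golden'] (min_width=14, slack=0)
Line 10: ['bee', 'blue', 'with'] (min_width=13, slack=1)
Line 11: ['letter', 'forest'] (min_width=13, slack=1)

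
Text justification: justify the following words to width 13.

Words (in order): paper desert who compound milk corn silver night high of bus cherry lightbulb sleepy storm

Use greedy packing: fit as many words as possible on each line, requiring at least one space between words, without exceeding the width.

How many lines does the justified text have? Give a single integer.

Line 1: ['paper', 'desert'] (min_width=12, slack=1)
Line 2: ['who', 'compound'] (min_width=12, slack=1)
Line 3: ['milk', 'corn'] (min_width=9, slack=4)
Line 4: ['silver', 'night'] (min_width=12, slack=1)
Line 5: ['high', 'of', 'bus'] (min_width=11, slack=2)
Line 6: ['cherry'] (min_width=6, slack=7)
Line 7: ['lightbulb'] (min_width=9, slack=4)
Line 8: ['sleepy', 'storm'] (min_width=12, slack=1)
Total lines: 8

Answer: 8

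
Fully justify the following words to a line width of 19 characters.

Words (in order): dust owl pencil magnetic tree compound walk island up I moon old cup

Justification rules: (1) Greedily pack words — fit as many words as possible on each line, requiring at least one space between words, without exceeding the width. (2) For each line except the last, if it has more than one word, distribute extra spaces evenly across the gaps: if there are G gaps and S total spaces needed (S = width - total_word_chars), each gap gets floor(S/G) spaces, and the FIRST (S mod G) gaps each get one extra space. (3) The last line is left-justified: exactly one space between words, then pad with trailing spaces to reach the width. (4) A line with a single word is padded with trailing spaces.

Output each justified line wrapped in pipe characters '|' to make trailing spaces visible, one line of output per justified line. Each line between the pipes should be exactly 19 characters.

Answer: |dust   owl   pencil|
|magnetic       tree|
|compound       walk|
|island  up  I  moon|
|old cup            |

Derivation:
Line 1: ['dust', 'owl', 'pencil'] (min_width=15, slack=4)
Line 2: ['magnetic', 'tree'] (min_width=13, slack=6)
Line 3: ['compound', 'walk'] (min_width=13, slack=6)
Line 4: ['island', 'up', 'I', 'moon'] (min_width=16, slack=3)
Line 5: ['old', 'cup'] (min_width=7, slack=12)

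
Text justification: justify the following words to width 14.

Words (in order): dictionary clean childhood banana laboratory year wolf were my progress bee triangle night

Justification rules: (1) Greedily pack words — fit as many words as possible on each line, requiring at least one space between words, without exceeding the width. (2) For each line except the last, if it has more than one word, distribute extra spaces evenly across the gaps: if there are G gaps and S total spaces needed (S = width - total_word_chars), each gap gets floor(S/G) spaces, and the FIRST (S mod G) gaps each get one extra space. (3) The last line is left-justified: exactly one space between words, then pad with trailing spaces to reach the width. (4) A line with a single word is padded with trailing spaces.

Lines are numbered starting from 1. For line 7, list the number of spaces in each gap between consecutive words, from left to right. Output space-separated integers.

Answer: 4

Derivation:
Line 1: ['dictionary'] (min_width=10, slack=4)
Line 2: ['clean'] (min_width=5, slack=9)
Line 3: ['childhood'] (min_width=9, slack=5)
Line 4: ['banana'] (min_width=6, slack=8)
Line 5: ['laboratory'] (min_width=10, slack=4)
Line 6: ['year', 'wolf', 'were'] (min_width=14, slack=0)
Line 7: ['my', 'progress'] (min_width=11, slack=3)
Line 8: ['bee', 'triangle'] (min_width=12, slack=2)
Line 9: ['night'] (min_width=5, slack=9)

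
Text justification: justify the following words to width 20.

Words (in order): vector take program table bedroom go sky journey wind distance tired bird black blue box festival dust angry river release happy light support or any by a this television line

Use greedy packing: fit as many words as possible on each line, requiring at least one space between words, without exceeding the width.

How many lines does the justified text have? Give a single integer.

Answer: 10

Derivation:
Line 1: ['vector', 'take', 'program'] (min_width=19, slack=1)
Line 2: ['table', 'bedroom', 'go', 'sky'] (min_width=20, slack=0)
Line 3: ['journey', 'wind'] (min_width=12, slack=8)
Line 4: ['distance', 'tired', 'bird'] (min_width=19, slack=1)
Line 5: ['black', 'blue', 'box'] (min_width=14, slack=6)
Line 6: ['festival', 'dust', 'angry'] (min_width=19, slack=1)
Line 7: ['river', 'release', 'happy'] (min_width=19, slack=1)
Line 8: ['light', 'support', 'or', 'any'] (min_width=20, slack=0)
Line 9: ['by', 'a', 'this', 'television'] (min_width=20, slack=0)
Line 10: ['line'] (min_width=4, slack=16)
Total lines: 10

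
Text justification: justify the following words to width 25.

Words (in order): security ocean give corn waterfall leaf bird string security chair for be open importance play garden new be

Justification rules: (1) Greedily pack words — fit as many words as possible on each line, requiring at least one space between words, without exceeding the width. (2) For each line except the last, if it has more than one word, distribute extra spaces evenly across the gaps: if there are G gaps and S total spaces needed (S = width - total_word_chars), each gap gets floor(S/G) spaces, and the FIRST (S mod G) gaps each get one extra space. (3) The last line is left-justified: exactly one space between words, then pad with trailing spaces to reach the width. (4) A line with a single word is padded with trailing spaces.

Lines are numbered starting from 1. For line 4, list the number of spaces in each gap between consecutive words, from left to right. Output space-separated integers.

Answer: 2 2 1

Derivation:
Line 1: ['security', 'ocean', 'give', 'corn'] (min_width=24, slack=1)
Line 2: ['waterfall', 'leaf', 'bird'] (min_width=19, slack=6)
Line 3: ['string', 'security', 'chair', 'for'] (min_width=25, slack=0)
Line 4: ['be', 'open', 'importance', 'play'] (min_width=23, slack=2)
Line 5: ['garden', 'new', 'be'] (min_width=13, slack=12)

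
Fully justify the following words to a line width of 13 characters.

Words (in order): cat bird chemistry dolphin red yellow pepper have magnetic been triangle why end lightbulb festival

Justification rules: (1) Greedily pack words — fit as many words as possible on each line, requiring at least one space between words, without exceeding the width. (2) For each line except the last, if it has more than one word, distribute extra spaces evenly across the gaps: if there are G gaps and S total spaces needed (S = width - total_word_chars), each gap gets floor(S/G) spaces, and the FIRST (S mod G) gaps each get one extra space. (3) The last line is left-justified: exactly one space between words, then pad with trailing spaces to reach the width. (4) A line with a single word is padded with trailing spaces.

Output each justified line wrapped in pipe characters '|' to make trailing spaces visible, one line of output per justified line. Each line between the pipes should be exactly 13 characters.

Answer: |cat      bird|
|chemistry    |
|dolphin   red|
|yellow pepper|
|have magnetic|
|been triangle|
|why       end|
|lightbulb    |
|festival     |

Derivation:
Line 1: ['cat', 'bird'] (min_width=8, slack=5)
Line 2: ['chemistry'] (min_width=9, slack=4)
Line 3: ['dolphin', 'red'] (min_width=11, slack=2)
Line 4: ['yellow', 'pepper'] (min_width=13, slack=0)
Line 5: ['have', 'magnetic'] (min_width=13, slack=0)
Line 6: ['been', 'triangle'] (min_width=13, slack=0)
Line 7: ['why', 'end'] (min_width=7, slack=6)
Line 8: ['lightbulb'] (min_width=9, slack=4)
Line 9: ['festival'] (min_width=8, slack=5)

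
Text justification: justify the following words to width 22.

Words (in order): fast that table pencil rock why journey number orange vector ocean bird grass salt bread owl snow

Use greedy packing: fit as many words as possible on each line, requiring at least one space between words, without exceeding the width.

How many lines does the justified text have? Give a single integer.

Answer: 5

Derivation:
Line 1: ['fast', 'that', 'table', 'pencil'] (min_width=22, slack=0)
Line 2: ['rock', 'why', 'journey'] (min_width=16, slack=6)
Line 3: ['number', 'orange', 'vector'] (min_width=20, slack=2)
Line 4: ['ocean', 'bird', 'grass', 'salt'] (min_width=21, slack=1)
Line 5: ['bread', 'owl', 'snow'] (min_width=14, slack=8)
Total lines: 5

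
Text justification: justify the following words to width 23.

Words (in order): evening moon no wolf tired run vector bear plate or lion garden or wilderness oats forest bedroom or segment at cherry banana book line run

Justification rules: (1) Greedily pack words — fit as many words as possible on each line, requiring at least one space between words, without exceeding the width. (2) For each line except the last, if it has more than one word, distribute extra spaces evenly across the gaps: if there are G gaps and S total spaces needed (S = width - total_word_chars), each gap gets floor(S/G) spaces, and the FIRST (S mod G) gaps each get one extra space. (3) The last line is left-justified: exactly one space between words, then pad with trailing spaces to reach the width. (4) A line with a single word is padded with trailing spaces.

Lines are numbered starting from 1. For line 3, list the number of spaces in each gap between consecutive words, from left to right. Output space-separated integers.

Line 1: ['evening', 'moon', 'no', 'wolf'] (min_width=20, slack=3)
Line 2: ['tired', 'run', 'vector', 'bear'] (min_width=21, slack=2)
Line 3: ['plate', 'or', 'lion', 'garden', 'or'] (min_width=23, slack=0)
Line 4: ['wilderness', 'oats', 'forest'] (min_width=22, slack=1)
Line 5: ['bedroom', 'or', 'segment', 'at'] (min_width=21, slack=2)
Line 6: ['cherry', 'banana', 'book', 'line'] (min_width=23, slack=0)
Line 7: ['run'] (min_width=3, slack=20)

Answer: 1 1 1 1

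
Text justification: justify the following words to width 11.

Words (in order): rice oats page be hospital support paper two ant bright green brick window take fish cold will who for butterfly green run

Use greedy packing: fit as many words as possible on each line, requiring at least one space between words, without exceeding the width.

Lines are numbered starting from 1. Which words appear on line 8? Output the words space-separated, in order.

Answer: window take

Derivation:
Line 1: ['rice', 'oats'] (min_width=9, slack=2)
Line 2: ['page', 'be'] (min_width=7, slack=4)
Line 3: ['hospital'] (min_width=8, slack=3)
Line 4: ['support'] (min_width=7, slack=4)
Line 5: ['paper', 'two'] (min_width=9, slack=2)
Line 6: ['ant', 'bright'] (min_width=10, slack=1)
Line 7: ['green', 'brick'] (min_width=11, slack=0)
Line 8: ['window', 'take'] (min_width=11, slack=0)
Line 9: ['fish', 'cold'] (min_width=9, slack=2)
Line 10: ['will', 'who'] (min_width=8, slack=3)
Line 11: ['for'] (min_width=3, slack=8)
Line 12: ['butterfly'] (min_width=9, slack=2)
Line 13: ['green', 'run'] (min_width=9, slack=2)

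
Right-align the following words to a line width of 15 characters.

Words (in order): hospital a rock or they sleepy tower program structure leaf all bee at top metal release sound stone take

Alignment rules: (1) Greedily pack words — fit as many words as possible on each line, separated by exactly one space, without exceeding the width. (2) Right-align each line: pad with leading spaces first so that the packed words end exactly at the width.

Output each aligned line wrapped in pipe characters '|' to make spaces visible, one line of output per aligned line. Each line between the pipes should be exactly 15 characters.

Line 1: ['hospital', 'a', 'rock'] (min_width=15, slack=0)
Line 2: ['or', 'they', 'sleepy'] (min_width=14, slack=1)
Line 3: ['tower', 'program'] (min_width=13, slack=2)
Line 4: ['structure', 'leaf'] (min_width=14, slack=1)
Line 5: ['all', 'bee', 'at', 'top'] (min_width=14, slack=1)
Line 6: ['metal', 'release'] (min_width=13, slack=2)
Line 7: ['sound', 'stone'] (min_width=11, slack=4)
Line 8: ['take'] (min_width=4, slack=11)

Answer: |hospital a rock|
| or they sleepy|
|  tower program|
| structure leaf|
| all bee at top|
|  metal release|
|    sound stone|
|           take|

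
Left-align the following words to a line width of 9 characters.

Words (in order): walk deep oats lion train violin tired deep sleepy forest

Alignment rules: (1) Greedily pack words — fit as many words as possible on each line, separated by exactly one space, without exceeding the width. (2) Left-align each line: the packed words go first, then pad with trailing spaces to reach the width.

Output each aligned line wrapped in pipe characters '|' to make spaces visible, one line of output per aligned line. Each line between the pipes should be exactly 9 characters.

Line 1: ['walk', 'deep'] (min_width=9, slack=0)
Line 2: ['oats', 'lion'] (min_width=9, slack=0)
Line 3: ['train'] (min_width=5, slack=4)
Line 4: ['violin'] (min_width=6, slack=3)
Line 5: ['tired'] (min_width=5, slack=4)
Line 6: ['deep'] (min_width=4, slack=5)
Line 7: ['sleepy'] (min_width=6, slack=3)
Line 8: ['forest'] (min_width=6, slack=3)

Answer: |walk deep|
|oats lion|
|train    |
|violin   |
|tired    |
|deep     |
|sleepy   |
|forest   |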